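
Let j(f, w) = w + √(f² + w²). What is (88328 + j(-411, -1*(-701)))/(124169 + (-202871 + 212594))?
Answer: 5237/7876 + √660322/133892 ≈ 0.67100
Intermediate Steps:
(88328 + j(-411, -1*(-701)))/(124169 + (-202871 + 212594)) = (88328 + (-1*(-701) + √((-411)² + (-1*(-701))²)))/(124169 + (-202871 + 212594)) = (88328 + (701 + √(168921 + 701²)))/(124169 + 9723) = (88328 + (701 + √(168921 + 491401)))/133892 = (88328 + (701 + √660322))*(1/133892) = (89029 + √660322)*(1/133892) = 5237/7876 + √660322/133892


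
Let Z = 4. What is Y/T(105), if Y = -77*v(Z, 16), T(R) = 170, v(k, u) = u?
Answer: -616/85 ≈ -7.2471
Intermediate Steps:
Y = -1232 (Y = -77*16 = -1232)
Y/T(105) = -1232/170 = -1232*1/170 = -616/85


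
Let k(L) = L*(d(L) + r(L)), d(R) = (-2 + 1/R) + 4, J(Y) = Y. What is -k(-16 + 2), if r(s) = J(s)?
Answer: -169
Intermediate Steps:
r(s) = s
d(R) = 2 + 1/R
k(L) = L*(2 + L + 1/L) (k(L) = L*((2 + 1/L) + L) = L*(2 + L + 1/L))
-k(-16 + 2) = -(1 + (-16 + 2)² + 2*(-16 + 2)) = -(1 + (-14)² + 2*(-14)) = -(1 + 196 - 28) = -1*169 = -169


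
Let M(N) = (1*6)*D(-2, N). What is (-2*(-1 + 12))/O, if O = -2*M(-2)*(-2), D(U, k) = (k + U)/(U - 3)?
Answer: -55/48 ≈ -1.1458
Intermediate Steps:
D(U, k) = (U + k)/(-3 + U)
M(N) = 12/5 - 6*N/5 (M(N) = (1*6)*((-2 + N)/(-3 - 2)) = 6*((-2 + N)/(-5)) = 6*(-(-2 + N)/5) = 6*(⅖ - N/5) = 12/5 - 6*N/5)
O = 96/5 (O = -2*(12/5 - 6/5*(-2))*(-2) = -2*(12/5 + 12/5)*(-2) = -2*24/5*(-2) = -48/5*(-2) = 96/5 ≈ 19.200)
(-2*(-1 + 12))/O = (-2*(-1 + 12))/(96/5) = -2*11*(5/96) = -22*5/96 = -55/48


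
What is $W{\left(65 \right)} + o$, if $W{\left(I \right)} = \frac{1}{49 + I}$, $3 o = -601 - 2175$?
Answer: $- \frac{105487}{114} \approx -925.32$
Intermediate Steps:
$o = - \frac{2776}{3}$ ($o = \frac{-601 - 2175}{3} = \frac{1}{3} \left(-2776\right) = - \frac{2776}{3} \approx -925.33$)
$W{\left(65 \right)} + o = \frac{1}{49 + 65} - \frac{2776}{3} = \frac{1}{114} - \frac{2776}{3} = - \frac{105487}{114}$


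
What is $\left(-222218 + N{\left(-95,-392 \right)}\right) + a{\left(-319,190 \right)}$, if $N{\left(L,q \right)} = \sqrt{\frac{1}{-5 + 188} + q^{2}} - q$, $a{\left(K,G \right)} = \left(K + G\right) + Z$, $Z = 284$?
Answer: $-221671 + \frac{\sqrt{5146053879}}{183} \approx -2.2128 \cdot 10^{5}$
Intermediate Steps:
$a{\left(K,G \right)} = 284 + G + K$ ($a{\left(K,G \right)} = \left(K + G\right) + 284 = \left(G + K\right) + 284 = 284 + G + K$)
$N{\left(L,q \right)} = \sqrt{\frac{1}{183} + q^{2}} - q$
$\left(-222218 + N{\left(-95,-392 \right)}\right) + a{\left(-319,190 \right)} = \left(-222218 - \left(-392 - \frac{\sqrt{183 + 33489 \left(-392\right)^{2}}}{183}\right)\right) + \left(284 + 190 - 319\right) = \left(-222218 + \left(392 + \frac{\sqrt{183 + 33489 \cdot 153664}}{183}\right)\right) + 155 = \left(-222218 + \left(392 + \frac{\sqrt{183 + 5146053696}}{183}\right)\right) + 155 = \left(-222218 + \left(392 + \frac{\sqrt{5146053879}}{183}\right)\right) + 155 = \left(-221826 + \frac{\sqrt{5146053879}}{183}\right) + 155 = -221671 + \frac{\sqrt{5146053879}}{183}$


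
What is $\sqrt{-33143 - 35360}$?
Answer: $i \sqrt{68503} \approx 261.73 i$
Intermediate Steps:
$\sqrt{-33143 - 35360} = \sqrt{-68503} = i \sqrt{68503}$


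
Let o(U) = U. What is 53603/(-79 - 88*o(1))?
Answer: -53603/167 ≈ -320.98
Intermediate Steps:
53603/(-79 - 88*o(1)) = 53603/(-79 - 88*1) = 53603/(-79 - 88) = 53603/(-167) = 53603*(-1/167) = -53603/167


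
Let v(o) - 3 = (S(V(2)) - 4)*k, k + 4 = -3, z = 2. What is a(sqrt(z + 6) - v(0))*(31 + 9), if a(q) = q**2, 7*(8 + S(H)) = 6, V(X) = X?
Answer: 262760 - 12960*sqrt(2) ≈ 2.4443e+5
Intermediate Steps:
S(H) = -50/7 (S(H) = -8 + (1/7)*6 = -8 + 6/7 = -50/7)
k = -7 (k = -4 - 3 = -7)
v(o) = 81 (v(o) = 3 + (-50/7 - 4)*(-7) = 3 - 78/7*(-7) = 3 + 78 = 81)
a(sqrt(z + 6) - v(0))*(31 + 9) = (sqrt(2 + 6) - 1*81)**2*(31 + 9) = (sqrt(8) - 81)**2*40 = (2*sqrt(2) - 81)**2*40 = (-81 + 2*sqrt(2))**2*40 = 40*(-81 + 2*sqrt(2))**2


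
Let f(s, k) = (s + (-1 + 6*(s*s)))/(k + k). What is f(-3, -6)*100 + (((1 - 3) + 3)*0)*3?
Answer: -1250/3 ≈ -416.67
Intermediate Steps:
f(s, k) = (-1 + s + 6*s²)/(2*k) (f(s, k) = (s + (-1 + 6*s²))/((2*k)) = (-1 + s + 6*s²)*(1/(2*k)) = (-1 + s + 6*s²)/(2*k))
f(-3, -6)*100 + (((1 - 3) + 3)*0)*3 = ((½)*(-1 - 3 + 6*(-3)²)/(-6))*100 + (((1 - 3) + 3)*0)*3 = ((½)*(-⅙)*(-1 - 3 + 6*9))*100 + ((-2 + 3)*0)*3 = ((½)*(-⅙)*(-1 - 3 + 54))*100 + (1*0)*3 = ((½)*(-⅙)*50)*100 + 0*3 = -25/6*100 + 0 = -1250/3 + 0 = -1250/3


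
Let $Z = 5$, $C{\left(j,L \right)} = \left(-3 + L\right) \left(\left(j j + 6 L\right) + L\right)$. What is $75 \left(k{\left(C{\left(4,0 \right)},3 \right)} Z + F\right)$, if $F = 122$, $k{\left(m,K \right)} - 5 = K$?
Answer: $12150$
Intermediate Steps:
$C{\left(j,L \right)} = \left(-3 + L\right) \left(j^{2} + 7 L\right)$ ($C{\left(j,L \right)} = \left(-3 + L\right) \left(\left(j^{2} + 6 L\right) + L\right) = \left(-3 + L\right) \left(j^{2} + 7 L\right)$)
$k{\left(m,K \right)} = 5 + K$
$75 \left(k{\left(C{\left(4,0 \right)},3 \right)} Z + F\right) = 75 \left(\left(5 + 3\right) 5 + 122\right) = 75 \left(8 \cdot 5 + 122\right) = 75 \left(40 + 122\right) = 75 \cdot 162 = 12150$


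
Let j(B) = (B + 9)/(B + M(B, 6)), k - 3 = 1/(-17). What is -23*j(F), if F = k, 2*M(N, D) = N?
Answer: -4669/75 ≈ -62.253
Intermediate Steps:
M(N, D) = N/2
k = 50/17 (k = 3 + 1/(-17) = 3 - 1/17 = 50/17 ≈ 2.9412)
F = 50/17 ≈ 2.9412
j(B) = 2*(9 + B)/(3*B) (j(B) = (B + 9)/(B + B/2) = (9 + B)/((3*B/2)) = (9 + B)*(2/(3*B)) = 2*(9 + B)/(3*B))
-23*j(F) = -23*(2/3 + 6/(50/17)) = -23*(2/3 + 6*(17/50)) = -23*(2/3 + 51/25) = -23*203/75 = -4669/75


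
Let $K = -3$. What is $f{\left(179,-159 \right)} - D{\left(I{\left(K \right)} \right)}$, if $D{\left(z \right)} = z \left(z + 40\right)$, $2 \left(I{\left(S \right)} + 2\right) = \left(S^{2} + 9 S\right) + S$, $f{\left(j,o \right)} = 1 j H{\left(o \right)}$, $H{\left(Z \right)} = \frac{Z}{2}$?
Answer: $- \frac{55547}{4} \approx -13887.0$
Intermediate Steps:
$H{\left(Z \right)} = \frac{Z}{2}$ ($H{\left(Z \right)} = Z \frac{1}{2} = \frac{Z}{2}$)
$f{\left(j,o \right)} = \frac{j o}{2}$ ($f{\left(j,o \right)} = 1 j \frac{o}{2} = j \frac{o}{2} = \frac{j o}{2}$)
$I{\left(S \right)} = -2 + \frac{S^{2}}{2} + 5 S$ ($I{\left(S \right)} = -2 + \frac{\left(S^{2} + 9 S\right) + S}{2} = -2 + \frac{S^{2} + 10 S}{2} = -2 + \left(\frac{S^{2}}{2} + 5 S\right) = -2 + \frac{S^{2}}{2} + 5 S$)
$D{\left(z \right)} = z \left(40 + z\right)$
$f{\left(179,-159 \right)} - D{\left(I{\left(K \right)} \right)} = \frac{1}{2} \cdot 179 \left(-159\right) - \left(-2 + \frac{\left(-3\right)^{2}}{2} + 5 \left(-3\right)\right) \left(40 + \left(-2 + \frac{\left(-3\right)^{2}}{2} + 5 \left(-3\right)\right)\right) = - \frac{28461}{2} - \left(-2 + \frac{1}{2} \cdot 9 - 15\right) \left(40 - \frac{25}{2}\right) = - \frac{28461}{2} - \left(-2 + \frac{9}{2} - 15\right) \left(40 - \frac{25}{2}\right) = - \frac{28461}{2} - - \frac{25 \left(40 - \frac{25}{2}\right)}{2} = - \frac{28461}{2} - \left(- \frac{25}{2}\right) \frac{55}{2} = - \frac{28461}{2} - - \frac{1375}{4} = - \frac{28461}{2} + \frac{1375}{4} = - \frac{55547}{4}$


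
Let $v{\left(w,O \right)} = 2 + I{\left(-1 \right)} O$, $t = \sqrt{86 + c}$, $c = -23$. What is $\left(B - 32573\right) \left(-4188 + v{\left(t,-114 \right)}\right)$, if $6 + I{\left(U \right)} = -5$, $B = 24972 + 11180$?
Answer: $-10493628$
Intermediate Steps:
$B = 36152$
$I{\left(U \right)} = -11$ ($I{\left(U \right)} = -6 - 5 = -11$)
$t = 3 \sqrt{7}$ ($t = \sqrt{86 - 23} = \sqrt{63} = 3 \sqrt{7} \approx 7.9373$)
$v{\left(w,O \right)} = 2 - 11 O$
$\left(B - 32573\right) \left(-4188 + v{\left(t,-114 \right)}\right) = \left(36152 - 32573\right) \left(-4188 + \left(2 - -1254\right)\right) = 3579 \left(-4188 + \left(2 + 1254\right)\right) = 3579 \left(-4188 + 1256\right) = 3579 \left(-2932\right) = -10493628$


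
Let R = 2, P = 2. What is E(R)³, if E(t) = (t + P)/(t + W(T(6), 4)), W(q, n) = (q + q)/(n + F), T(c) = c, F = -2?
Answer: ⅛ ≈ 0.12500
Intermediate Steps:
W(q, n) = 2*q/(-2 + n) (W(q, n) = (q + q)/(n - 2) = (2*q)/(-2 + n) = 2*q/(-2 + n))
E(t) = (2 + t)/(6 + t) (E(t) = (t + 2)/(t + 2*6/(-2 + 4)) = (2 + t)/(t + 2*6/2) = (2 + t)/(t + 2*6*(½)) = (2 + t)/(t + 6) = (2 + t)/(6 + t))
E(R)³ = ((2 + 2)/(6 + 2))³ = (4/8)³ = ((⅛)*4)³ = (½)³ = ⅛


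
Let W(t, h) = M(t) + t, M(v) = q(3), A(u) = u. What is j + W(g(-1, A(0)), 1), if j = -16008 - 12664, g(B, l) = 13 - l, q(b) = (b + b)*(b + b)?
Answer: -28623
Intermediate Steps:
q(b) = 4*b² (q(b) = (2*b)*(2*b) = 4*b²)
M(v) = 36 (M(v) = 4*3² = 4*9 = 36)
j = -28672
W(t, h) = 36 + t
j + W(g(-1, A(0)), 1) = -28672 + (36 + (13 - 1*0)) = -28672 + (36 + (13 + 0)) = -28672 + (36 + 13) = -28672 + 49 = -28623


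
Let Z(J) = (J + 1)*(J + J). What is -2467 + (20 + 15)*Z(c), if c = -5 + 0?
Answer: -1067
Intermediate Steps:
c = -5
Z(J) = 2*J*(1 + J) (Z(J) = (1 + J)*(2*J) = 2*J*(1 + J))
-2467 + (20 + 15)*Z(c) = -2467 + (20 + 15)*(2*(-5)*(1 - 5)) = -2467 + 35*(2*(-5)*(-4)) = -2467 + 35*40 = -2467 + 1400 = -1067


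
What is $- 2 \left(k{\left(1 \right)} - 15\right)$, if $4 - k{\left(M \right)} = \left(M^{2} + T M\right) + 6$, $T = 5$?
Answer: $46$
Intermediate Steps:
$k{\left(M \right)} = -2 - M^{2} - 5 M$ ($k{\left(M \right)} = 4 - \left(\left(M^{2} + 5 M\right) + 6\right) = 4 - \left(6 + M^{2} + 5 M\right) = -2 - M^{2} - 5 M$)
$- 2 \left(k{\left(1 \right)} - 15\right) = - 2 \left(\left(-2 - 1^{2} - 5\right) - 15\right) = - 2 \left(\left(-2 - 1 - 5\right) - 15\right) = - 2 \left(-8 - 15\right) = \left(-2\right) \left(-23\right) = 46$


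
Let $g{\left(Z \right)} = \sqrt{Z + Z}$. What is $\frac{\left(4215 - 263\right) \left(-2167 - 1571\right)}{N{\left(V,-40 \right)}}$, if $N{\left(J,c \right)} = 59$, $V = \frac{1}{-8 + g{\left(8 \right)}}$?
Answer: $- \frac{14772576}{59} \approx -2.5038 \cdot 10^{5}$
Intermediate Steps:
$g{\left(Z \right)} = \sqrt{2} \sqrt{Z}$ ($g{\left(Z \right)} = \sqrt{2 Z} = \sqrt{2} \sqrt{Z}$)
$V = - \frac{1}{4}$ ($V = \frac{1}{-8 + \sqrt{2} \sqrt{8}} = \frac{1}{-8 + \sqrt{2} \cdot 2 \sqrt{2}} = \frac{1}{-8 + 4} = \frac{1}{-4} = - \frac{1}{4} \approx -0.25$)
$\frac{\left(4215 - 263\right) \left(-2167 - 1571\right)}{N{\left(V,-40 \right)}} = \frac{\left(4215 - 263\right) \left(-2167 - 1571\right)}{59} = 3952 \left(-3738\right) \frac{1}{59} = \left(-14772576\right) \frac{1}{59} = - \frac{14772576}{59}$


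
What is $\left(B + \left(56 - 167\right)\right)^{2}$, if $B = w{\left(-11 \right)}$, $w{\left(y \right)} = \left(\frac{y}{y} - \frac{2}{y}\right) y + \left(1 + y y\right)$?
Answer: $4$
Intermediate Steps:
$w{\left(y \right)} = 1 + y^{2} + y \left(1 - \frac{2}{y}\right)$ ($w{\left(y \right)} = \left(1 - \frac{2}{y}\right) y + \left(1 + y^{2}\right) = y \left(1 - \frac{2}{y}\right) + \left(1 + y^{2}\right) = 1 + y^{2} + y \left(1 - \frac{2}{y}\right)$)
$B = 109$ ($B = -1 - 11 + \left(-11\right)^{2} = -1 - 11 + 121 = 109$)
$\left(B + \left(56 - 167\right)\right)^{2} = \left(109 + \left(56 - 167\right)\right)^{2} = \left(109 - 111\right)^{2} = \left(-2\right)^{2} = 4$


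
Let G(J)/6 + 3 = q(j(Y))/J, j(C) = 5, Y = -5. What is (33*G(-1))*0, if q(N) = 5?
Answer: 0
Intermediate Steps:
G(J) = -18 + 30/J (G(J) = -18 + 6*(5/J) = -18 + 30/J)
(33*G(-1))*0 = (33*(-18 + 30/(-1)))*0 = (33*(-18 + 30*(-1)))*0 = (33*(-18 - 30))*0 = (33*(-48))*0 = -1584*0 = 0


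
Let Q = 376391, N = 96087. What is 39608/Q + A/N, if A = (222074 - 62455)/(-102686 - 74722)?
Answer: 675121752506539/6416187760071936 ≈ 0.10522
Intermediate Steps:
A = -159619/177408 (A = 159619/(-177408) = 159619*(-1/177408) = -159619/177408 ≈ -0.89973)
39608/Q + A/N = 39608/376391 - 159619/177408/96087 = 39608*(1/376391) - 159619/177408*1/96087 = 39608/376391 - 159619/17046602496 = 675121752506539/6416187760071936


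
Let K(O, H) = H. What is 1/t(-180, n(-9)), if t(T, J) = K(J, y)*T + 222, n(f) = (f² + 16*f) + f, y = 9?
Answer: -1/1398 ≈ -0.00071531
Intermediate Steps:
n(f) = f² + 17*f
t(T, J) = 222 + 9*T (t(T, J) = 9*T + 222 = 222 + 9*T)
1/t(-180, n(-9)) = 1/(222 + 9*(-180)) = 1/(222 - 1620) = 1/(-1398) = -1/1398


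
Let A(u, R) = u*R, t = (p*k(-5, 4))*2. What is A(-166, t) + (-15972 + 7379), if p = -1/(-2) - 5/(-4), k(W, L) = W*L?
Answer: 3027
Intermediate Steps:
k(W, L) = L*W
p = 7/4 (p = -1*(-½) - 5*(-¼) = ½ + 5/4 = 7/4 ≈ 1.7500)
t = -70 (t = (7*(4*(-5))/4)*2 = ((7/4)*(-20))*2 = -35*2 = -70)
A(u, R) = R*u
A(-166, t) + (-15972 + 7379) = -70*(-166) + (-15972 + 7379) = 11620 - 8593 = 3027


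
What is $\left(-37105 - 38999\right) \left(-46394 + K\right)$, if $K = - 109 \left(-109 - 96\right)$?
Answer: $1830225096$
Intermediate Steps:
$K = 22345$ ($K = \left(-109\right) \left(-205\right) = 22345$)
$\left(-37105 - 38999\right) \left(-46394 + K\right) = \left(-37105 - 38999\right) \left(-46394 + 22345\right) = \left(-76104\right) \left(-24049\right) = 1830225096$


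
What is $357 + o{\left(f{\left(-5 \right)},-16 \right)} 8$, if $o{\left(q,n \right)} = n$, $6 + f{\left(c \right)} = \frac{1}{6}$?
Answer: $229$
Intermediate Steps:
$f{\left(c \right)} = - \frac{35}{6}$ ($f{\left(c \right)} = -6 + \frac{1}{6} = - \frac{35}{6}$)
$357 + o{\left(f{\left(-5 \right)},-16 \right)} 8 = 357 - 128 = 229$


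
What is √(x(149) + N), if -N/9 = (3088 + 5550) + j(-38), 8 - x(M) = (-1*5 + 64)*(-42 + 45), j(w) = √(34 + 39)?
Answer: √(-77911 - 9*√73) ≈ 279.26*I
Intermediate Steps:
j(w) = √73
x(M) = -169 (x(M) = 8 - (-1*5 + 64)*(-42 + 45) = 8 - (-5 + 64)*3 = 8 - 59*3 = 8 - 1*177 = 8 - 177 = -169)
N = -77742 - 9*√73 (N = -9*((3088 + 5550) + √73) = -9*(8638 + √73) = -77742 - 9*√73 ≈ -77819.)
√(x(149) + N) = √(-169 + (-77742 - 9*√73)) = √(-77911 - 9*√73)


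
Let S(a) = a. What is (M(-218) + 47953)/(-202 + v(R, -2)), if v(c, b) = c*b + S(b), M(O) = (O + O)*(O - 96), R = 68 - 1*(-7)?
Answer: -61619/118 ≈ -522.20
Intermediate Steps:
R = 75 (R = 68 + 7 = 75)
M(O) = 2*O*(-96 + O) (M(O) = (2*O)*(-96 + O) = 2*O*(-96 + O))
v(c, b) = b + b*c (v(c, b) = c*b + b = b*c + b = b + b*c)
(M(-218) + 47953)/(-202 + v(R, -2)) = (2*(-218)*(-96 - 218) + 47953)/(-202 - 2*(1 + 75)) = (2*(-218)*(-314) + 47953)/(-202 - 2*76) = (136904 + 47953)/(-202 - 152) = 184857/(-354) = 184857*(-1/354) = -61619/118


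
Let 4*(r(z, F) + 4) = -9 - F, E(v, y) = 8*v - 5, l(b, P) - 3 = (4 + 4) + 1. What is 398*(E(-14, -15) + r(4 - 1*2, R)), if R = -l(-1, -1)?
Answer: -95719/2 ≈ -47860.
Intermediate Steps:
l(b, P) = 12 (l(b, P) = 3 + ((4 + 4) + 1) = 3 + (8 + 1) = 3 + 9 = 12)
E(v, y) = -5 + 8*v
R = -12 (R = -1*12 = -12)
r(z, F) = -25/4 - F/4 (r(z, F) = -4 + (-9 - F)/4 = -4 + (-9/4 - F/4) = -25/4 - F/4)
398*(E(-14, -15) + r(4 - 1*2, R)) = 398*((-5 + 8*(-14)) + (-25/4 - ¼*(-12))) = 398*((-5 - 112) + (-25/4 + 3)) = 398*(-117 - 13/4) = 398*(-481/4) = -95719/2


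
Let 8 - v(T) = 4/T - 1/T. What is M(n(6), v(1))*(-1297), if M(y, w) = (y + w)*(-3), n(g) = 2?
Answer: 27237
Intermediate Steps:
v(T) = 8 - 3/T (v(T) = 8 - (4/T - 1/T) = 8 - 3/T)
M(y, w) = -3*w - 3*y (M(y, w) = (w + y)*(-3) = -3*w - 3*y)
M(n(6), v(1))*(-1297) = (-3*(8 - 3/1) - 3*2)*(-1297) = (-3*(8 - 3*1) - 6)*(-1297) = (-3*(8 - 3) - 6)*(-1297) = (-3*5 - 6)*(-1297) = (-15 - 6)*(-1297) = -21*(-1297) = 27237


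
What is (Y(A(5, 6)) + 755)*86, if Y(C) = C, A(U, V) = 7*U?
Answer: 67940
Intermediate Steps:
(Y(A(5, 6)) + 755)*86 = (7*5 + 755)*86 = (35 + 755)*86 = 790*86 = 67940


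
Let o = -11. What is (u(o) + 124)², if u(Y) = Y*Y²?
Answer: 1456849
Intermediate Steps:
u(Y) = Y³
(u(o) + 124)² = ((-11)³ + 124)² = (-1331 + 124)² = (-1207)² = 1456849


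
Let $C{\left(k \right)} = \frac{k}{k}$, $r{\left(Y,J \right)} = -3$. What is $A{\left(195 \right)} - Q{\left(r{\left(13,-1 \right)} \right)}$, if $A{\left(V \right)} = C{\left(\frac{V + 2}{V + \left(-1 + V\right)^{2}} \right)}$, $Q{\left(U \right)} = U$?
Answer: $4$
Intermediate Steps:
$C{\left(k \right)} = 1$
$A{\left(V \right)} = 1$
$A{\left(195 \right)} - Q{\left(r{\left(13,-1 \right)} \right)} = 1 - -3 = 1 + 3 = 4$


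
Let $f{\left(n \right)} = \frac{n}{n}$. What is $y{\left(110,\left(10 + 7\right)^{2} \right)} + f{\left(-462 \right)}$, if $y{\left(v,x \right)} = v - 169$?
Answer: $-58$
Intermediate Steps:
$y{\left(v,x \right)} = -169 + v$
$f{\left(n \right)} = 1$
$y{\left(110,\left(10 + 7\right)^{2} \right)} + f{\left(-462 \right)} = \left(-169 + 110\right) + 1 = -59 + 1 = -58$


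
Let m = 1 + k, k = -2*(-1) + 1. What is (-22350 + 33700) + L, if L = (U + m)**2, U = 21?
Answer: 11975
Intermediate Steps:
k = 3 (k = 2 + 1 = 3)
m = 4 (m = 1 + 3 = 4)
L = 625 (L = (21 + 4)**2 = 25**2 = 625)
(-22350 + 33700) + L = (-22350 + 33700) + 625 = 11350 + 625 = 11975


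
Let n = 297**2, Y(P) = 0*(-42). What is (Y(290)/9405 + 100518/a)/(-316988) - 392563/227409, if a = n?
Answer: -7919591090953/4587754168998 ≈ -1.7262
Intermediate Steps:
Y(P) = 0
n = 88209
a = 88209
(Y(290)/9405 + 100518/a)/(-316988) - 392563/227409 = (0/9405 + 100518/88209)/(-316988) - 392563/227409 = (0*(1/9405) + 100518*(1/88209))*(-1/316988) - 392563*1/227409 = (0 + 3046/2673)*(-1/316988) - 392563/227409 = (3046/2673)*(-1/316988) - 392563/227409 = -1523/423654462 - 392563/227409 = -7919591090953/4587754168998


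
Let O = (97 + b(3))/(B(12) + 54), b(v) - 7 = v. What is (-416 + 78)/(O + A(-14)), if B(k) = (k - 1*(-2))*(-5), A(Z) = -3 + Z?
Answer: 5408/379 ≈ 14.269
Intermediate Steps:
b(v) = 7 + v
B(k) = -10 - 5*k (B(k) = (k + 2)*(-5) = (2 + k)*(-5) = -10 - 5*k)
O = -107/16 (O = (97 + (7 + 3))/((-10 - 5*12) + 54) = (97 + 10)/((-10 - 60) + 54) = 107/(-70 + 54) = 107/(-16) = 107*(-1/16) = -107/16 ≈ -6.6875)
(-416 + 78)/(O + A(-14)) = (-416 + 78)/(-107/16 + (-3 - 14)) = -338/(-107/16 - 17) = -338/(-379/16) = -338*(-16/379) = 5408/379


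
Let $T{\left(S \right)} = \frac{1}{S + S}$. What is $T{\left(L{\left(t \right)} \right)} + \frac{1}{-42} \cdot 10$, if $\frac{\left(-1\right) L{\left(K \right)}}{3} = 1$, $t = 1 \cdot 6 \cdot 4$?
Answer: $- \frac{17}{42} \approx -0.40476$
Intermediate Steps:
$t = 24$ ($t = 6 \cdot 4 = 24$)
$L{\left(K \right)} = -3$ ($L{\left(K \right)} = \left(-3\right) 1 = -3$)
$T{\left(S \right)} = \frac{1}{2 S}$
$T{\left(L{\left(t \right)} \right)} + \frac{1}{-42} \cdot 10 = \frac{1}{2 \left(-3\right)} + \frac{1}{-42} \cdot 10 = \frac{1}{2} \left(- \frac{1}{3}\right) - \frac{5}{21} = - \frac{1}{6} - \frac{5}{21} = - \frac{17}{42}$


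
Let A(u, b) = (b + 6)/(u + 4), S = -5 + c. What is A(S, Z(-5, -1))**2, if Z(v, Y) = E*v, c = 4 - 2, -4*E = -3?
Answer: 81/16 ≈ 5.0625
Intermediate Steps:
E = 3/4 (E = -1/4*(-3) = 3/4 ≈ 0.75000)
c = 2
Z(v, Y) = 3*v/4
S = -3 (S = -5 + 2 = -3)
A(u, b) = (6 + b)/(4 + u)
A(S, Z(-5, -1))**2 = ((6 + (3/4)*(-5))/(4 - 3))**2 = ((6 - 15/4)/1)**2 = (1*(9/4))**2 = (9/4)**2 = 81/16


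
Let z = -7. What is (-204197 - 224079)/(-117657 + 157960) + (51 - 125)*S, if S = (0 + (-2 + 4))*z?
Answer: 41325632/40303 ≈ 1025.4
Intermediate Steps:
S = -14 (S = (0 + (-2 + 4))*(-7) = (0 + 2)*(-7) = 2*(-7) = -14)
(-204197 - 224079)/(-117657 + 157960) + (51 - 125)*S = (-204197 - 224079)/(-117657 + 157960) + (51 - 125)*(-14) = -428276/40303 - 74*(-14) = -428276*1/40303 + 1036 = -428276/40303 + 1036 = 41325632/40303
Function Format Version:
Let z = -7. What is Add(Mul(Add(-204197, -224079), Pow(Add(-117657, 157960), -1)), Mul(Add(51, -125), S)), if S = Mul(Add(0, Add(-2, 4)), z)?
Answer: Rational(41325632, 40303) ≈ 1025.4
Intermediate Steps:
S = -14 (S = Mul(Add(0, Add(-2, 4)), -7) = Mul(Add(0, 2), -7) = Mul(2, -7) = -14)
Add(Mul(Add(-204197, -224079), Pow(Add(-117657, 157960), -1)), Mul(Add(51, -125), S)) = Add(Mul(Add(-204197, -224079), Pow(Add(-117657, 157960), -1)), Mul(Add(51, -125), -14)) = Add(Mul(-428276, Pow(40303, -1)), Mul(-74, -14)) = Add(Mul(-428276, Rational(1, 40303)), 1036) = Add(Rational(-428276, 40303), 1036) = Rational(41325632, 40303)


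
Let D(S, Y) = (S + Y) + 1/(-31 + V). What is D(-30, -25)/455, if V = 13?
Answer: -991/8190 ≈ -0.12100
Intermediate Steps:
D(S, Y) = -1/18 + S + Y (D(S, Y) = (S + Y) + 1/(-31 + 13) = (S + Y) + 1/(-18) = (S + Y) - 1/18 = -1/18 + S + Y)
D(-30, -25)/455 = (-1/18 - 30 - 25)/455 = -991/18*1/455 = -991/8190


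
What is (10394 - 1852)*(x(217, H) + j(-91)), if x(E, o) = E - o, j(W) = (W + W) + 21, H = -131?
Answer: 1597354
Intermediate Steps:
j(W) = 21 + 2*W (j(W) = 2*W + 21 = 21 + 2*W)
(10394 - 1852)*(x(217, H) + j(-91)) = (10394 - 1852)*((217 - 1*(-131)) + (21 + 2*(-91))) = 8542*((217 + 131) + (21 - 182)) = 8542*(348 - 161) = 8542*187 = 1597354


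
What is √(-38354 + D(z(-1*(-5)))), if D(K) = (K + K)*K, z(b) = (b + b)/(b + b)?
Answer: 4*I*√2397 ≈ 195.84*I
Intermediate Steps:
z(b) = 1 (z(b) = (2*b)/((2*b)) = (2*b)*(1/(2*b)) = 1)
D(K) = 2*K² (D(K) = (2*K)*K = 2*K²)
√(-38354 + D(z(-1*(-5)))) = √(-38354 + 2*1²) = √(-38354 + 2*1) = √(-38354 + 2) = √(-38352) = 4*I*√2397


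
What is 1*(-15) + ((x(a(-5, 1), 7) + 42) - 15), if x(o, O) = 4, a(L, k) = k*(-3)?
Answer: 16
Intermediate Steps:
a(L, k) = -3*k
1*(-15) + ((x(a(-5, 1), 7) + 42) - 15) = 1*(-15) + ((4 + 42) - 15) = -15 + (46 - 15) = -15 + 31 = 16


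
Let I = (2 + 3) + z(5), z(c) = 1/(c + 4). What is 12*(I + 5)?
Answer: 364/3 ≈ 121.33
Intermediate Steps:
z(c) = 1/(4 + c)
I = 46/9 (I = (2 + 3) + 1/(4 + 5) = 5 + 1/9 = 5 + ⅑ = 46/9 ≈ 5.1111)
12*(I + 5) = 12*(46/9 + 5) = 12*(91/9) = 364/3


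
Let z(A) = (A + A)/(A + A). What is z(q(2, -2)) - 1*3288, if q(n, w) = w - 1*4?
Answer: -3287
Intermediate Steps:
q(n, w) = -4 + w (q(n, w) = w - 4 = -4 + w)
z(A) = 1 (z(A) = (2*A)/((2*A)) = (2*A)*(1/(2*A)) = 1)
z(q(2, -2)) - 1*3288 = 1 - 1*3288 = 1 - 3288 = -3287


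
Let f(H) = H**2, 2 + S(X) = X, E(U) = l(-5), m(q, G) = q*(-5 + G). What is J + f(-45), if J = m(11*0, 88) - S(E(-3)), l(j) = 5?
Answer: 2022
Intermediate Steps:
E(U) = 5
S(X) = -2 + X
J = -3 (J = (11*0)*(-5 + 88) - (-2 + 5) = 0*83 - 1*3 = 0 - 3 = -3)
J + f(-45) = -3 + (-45)**2 = -3 + 2025 = 2022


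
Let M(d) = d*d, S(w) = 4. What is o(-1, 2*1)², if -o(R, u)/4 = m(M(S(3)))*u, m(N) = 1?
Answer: 64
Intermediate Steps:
M(d) = d²
o(R, u) = -4*u
o(-1, 2*1)² = (-8)² = 64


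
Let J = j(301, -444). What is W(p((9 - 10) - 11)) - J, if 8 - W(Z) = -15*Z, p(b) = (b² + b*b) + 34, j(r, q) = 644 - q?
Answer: 3750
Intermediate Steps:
p(b) = 34 + 2*b² (p(b) = (b² + b²) + 34 = 2*b² + 34 = 34 + 2*b²)
W(Z) = 8 + 15*Z (W(Z) = 8 - (-15)*Z = 8 + 15*Z)
J = 1088 (J = 644 - 1*(-444) = 644 + 444 = 1088)
W(p((9 - 10) - 11)) - J = (8 + 15*(34 + 2*((9 - 10) - 11)²)) - 1*1088 = (8 + 15*(34 + 2*(-1 - 11)²)) - 1088 = (8 + 15*(34 + 2*(-12)²)) - 1088 = (8 + 15*(34 + 2*144)) - 1088 = (8 + 15*(34 + 288)) - 1088 = (8 + 15*322) - 1088 = (8 + 4830) - 1088 = 4838 - 1088 = 3750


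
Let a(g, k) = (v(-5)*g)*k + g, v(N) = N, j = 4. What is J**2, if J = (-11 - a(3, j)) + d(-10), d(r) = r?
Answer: 1296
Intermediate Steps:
a(g, k) = g - 5*g*k (a(g, k) = (-5*g)*k + g = -5*g*k + g = g - 5*g*k)
J = 36 (J = (-11 - 3*(1 - 5*4)) - 10 = (-11 - 3*(1 - 20)) - 10 = (-11 - 3*(-19)) - 10 = (-11 - 1*(-57)) - 10 = (-11 + 57) - 10 = 46 - 10 = 36)
J**2 = 36**2 = 1296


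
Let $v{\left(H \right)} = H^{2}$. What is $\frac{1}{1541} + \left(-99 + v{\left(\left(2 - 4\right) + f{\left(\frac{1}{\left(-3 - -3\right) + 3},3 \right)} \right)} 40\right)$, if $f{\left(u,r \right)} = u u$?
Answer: $\frac{5456762}{124821} \approx 43.717$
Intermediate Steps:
$f{\left(u,r \right)} = u^{2}$
$\frac{1}{1541} + \left(-99 + v{\left(\left(2 - 4\right) + f{\left(\frac{1}{\left(-3 - -3\right) + 3},3 \right)} \right)} 40\right) = \frac{1}{1541} - \left(99 - \left(\left(2 - 4\right) + \left(\frac{1}{\left(-3 - -3\right) + 3}\right)^{2}\right)^{2} \cdot 40\right) = \frac{1}{1541} - \left(99 - \left(-2 + \left(\frac{1}{\left(-3 + 3\right) + 3}\right)^{2}\right)^{2} \cdot 40\right) = \frac{1}{1541} - \left(99 - \left(-2 + \left(\frac{1}{0 + 3}\right)^{2}\right)^{2} \cdot 40\right) = \frac{1}{1541} - \left(99 - \left(-2 + \left(\frac{1}{3}\right)^{2}\right)^{2} \cdot 40\right) = \frac{1}{1541} - \left(99 - \left(-2 + \frac{1}{9}\right)^{2} \cdot 40\right) = \frac{1}{1541} - \left(99 - \left(- \frac{17}{9}\right)^{2} \cdot 40\right) = \frac{1}{1541} + \left(-99 + \frac{289}{81} \cdot 40\right) = \frac{1}{1541} + \left(-99 + \frac{11560}{81}\right) = \frac{1}{1541} + \frac{3541}{81} = \frac{5456762}{124821}$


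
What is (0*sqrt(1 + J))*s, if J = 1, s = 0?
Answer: 0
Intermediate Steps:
(0*sqrt(1 + J))*s = (0*sqrt(1 + 1))*0 = (0*sqrt(2))*0 = 0*0 = 0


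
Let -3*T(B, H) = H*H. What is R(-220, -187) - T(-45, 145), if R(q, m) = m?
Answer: 20464/3 ≈ 6821.3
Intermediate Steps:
T(B, H) = -H**2/3 (T(B, H) = -H*H/3 = -H**2/3)
R(-220, -187) - T(-45, 145) = -187 - (-1)*145**2/3 = -187 - (-1)*21025/3 = -187 - 1*(-21025/3) = -187 + 21025/3 = 20464/3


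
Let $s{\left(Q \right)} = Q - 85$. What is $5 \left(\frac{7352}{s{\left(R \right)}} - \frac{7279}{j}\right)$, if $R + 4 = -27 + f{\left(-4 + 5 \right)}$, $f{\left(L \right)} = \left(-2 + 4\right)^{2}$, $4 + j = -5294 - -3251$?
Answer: $- \frac{8896435}{28658} \approx -310.43$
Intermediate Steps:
$j = -2047$ ($j = -4 - 2043 = -2047$)
$f{\left(L \right)} = 4$ ($f{\left(L \right)} = 2^{2} = 4$)
$R = -27$ ($R = -4 + \left(-27 + 4\right) = -4 - 23 = -27$)
$s{\left(Q \right)} = -85 + Q$
$5 \left(\frac{7352}{s{\left(R \right)}} - \frac{7279}{j}\right) = 5 \left(\frac{7352}{-85 - 27} - \frac{7279}{-2047}\right) = 5 \left(\frac{7352}{-112} - - \frac{7279}{2047}\right) = 5 \left(7352 \left(- \frac{1}{112}\right) + \frac{7279}{2047}\right) = 5 \left(- \frac{919}{14} + \frac{7279}{2047}\right) = 5 \left(- \frac{1779287}{28658}\right) = - \frac{8896435}{28658}$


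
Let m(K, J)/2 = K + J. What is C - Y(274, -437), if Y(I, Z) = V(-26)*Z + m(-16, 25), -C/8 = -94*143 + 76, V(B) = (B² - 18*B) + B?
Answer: 595476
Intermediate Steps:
m(K, J) = 2*J + 2*K (m(K, J) = 2*(K + J) = 2*(J + K) = 2*J + 2*K)
V(B) = B² - 17*B
C = 106928 (C = -8*(-94*143 + 76) = -8*(-13442 + 76) = -8*(-13366) = 106928)
Y(I, Z) = 18 + 1118*Z (Y(I, Z) = (-26*(-17 - 26))*Z + (2*25 + 2*(-16)) = (-26*(-43))*Z + (50 - 32) = 1118*Z + 18 = 18 + 1118*Z)
C - Y(274, -437) = 106928 - (18 + 1118*(-437)) = 106928 - (18 - 488566) = 106928 - 1*(-488548) = 106928 + 488548 = 595476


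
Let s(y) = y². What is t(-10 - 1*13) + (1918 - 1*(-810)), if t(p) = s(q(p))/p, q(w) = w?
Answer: 2705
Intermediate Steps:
t(p) = p (t(p) = p²/p = p)
t(-10 - 1*13) + (1918 - 1*(-810)) = (-10 - 1*13) + (1918 - 1*(-810)) = (-10 - 13) + (1918 + 810) = -23 + 2728 = 2705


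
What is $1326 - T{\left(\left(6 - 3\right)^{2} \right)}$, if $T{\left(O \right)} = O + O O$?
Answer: $1236$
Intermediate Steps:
$T{\left(O \right)} = O + O^{2}$
$1326 - T{\left(\left(6 - 3\right)^{2} \right)} = 1326 - \left(6 - 3\right)^{2} \left(1 + \left(6 - 3\right)^{2}\right) = 1326 - 3^{2} \left(1 + 3^{2}\right) = 1326 - 9 \left(1 + 9\right) = 1326 - 9 \cdot 10 = 1326 - 90 = 1236$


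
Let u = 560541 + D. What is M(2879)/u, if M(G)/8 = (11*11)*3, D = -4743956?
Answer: -2904/4183415 ≈ -0.00069417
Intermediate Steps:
M(G) = 2904 (M(G) = 8*((11*11)*3) = 8*(121*3) = 8*363 = 2904)
u = -4183415 (u = 560541 - 4743956 = -4183415)
M(2879)/u = 2904/(-4183415) = 2904*(-1/4183415) = -2904/4183415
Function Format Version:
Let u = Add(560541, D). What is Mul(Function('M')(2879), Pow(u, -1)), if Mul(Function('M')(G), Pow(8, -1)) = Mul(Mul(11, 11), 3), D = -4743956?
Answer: Rational(-2904, 4183415) ≈ -0.00069417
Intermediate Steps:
Function('M')(G) = 2904 (Function('M')(G) = Mul(8, Mul(Mul(11, 11), 3)) = Mul(8, Mul(121, 3)) = Mul(8, 363) = 2904)
u = -4183415 (u = Add(560541, -4743956) = -4183415)
Mul(Function('M')(2879), Pow(u, -1)) = Mul(2904, Pow(-4183415, -1)) = Mul(2904, Rational(-1, 4183415)) = Rational(-2904, 4183415)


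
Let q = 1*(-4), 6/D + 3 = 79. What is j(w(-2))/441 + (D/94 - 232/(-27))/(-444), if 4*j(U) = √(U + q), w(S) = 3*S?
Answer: -828785/42821136 + I*√10/1764 ≈ -0.019355 + 0.0017927*I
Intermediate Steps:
D = 3/38 (D = 6/(-3 + 79) = 6/76 = 6*(1/76) = 3/38 ≈ 0.078947)
q = -4
j(U) = √(-4 + U)/4 (j(U) = √(U - 4)/4 = √(-4 + U)/4)
j(w(-2))/441 + (D/94 - 232/(-27))/(-444) = (√(-4 + 3*(-2))/4)/441 + ((3/38)/94 - 232/(-27))/(-444) = (√(-4 - 6)/4)*(1/441) + ((3/38)*(1/94) - 232*(-1/27))*(-1/444) = (√(-10)/4)*(1/441) + (3/3572 + 232/27)*(-1/444) = ((I*√10)/4)*(1/441) + (828785/96444)*(-1/444) = (I*√10/4)*(1/441) - 828785/42821136 = I*√10/1764 - 828785/42821136 = -828785/42821136 + I*√10/1764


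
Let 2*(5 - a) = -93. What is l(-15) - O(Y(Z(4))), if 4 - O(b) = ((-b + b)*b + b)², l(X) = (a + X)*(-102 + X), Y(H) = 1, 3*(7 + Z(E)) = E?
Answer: -8547/2 ≈ -4273.5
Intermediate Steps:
a = 103/2 (a = 5 - ½*(-93) = 5 + 93/2 = 103/2 ≈ 51.500)
Z(E) = -7 + E/3
l(X) = (-102 + X)*(103/2 + X) (l(X) = (103/2 + X)*(-102 + X) = (-102 + X)*(103/2 + X))
O(b) = 4 - b² (O(b) = 4 - ((-b + b)*b + b)² = 4 - (0*b + b)² = 4 - (0 + b)² = 4 - b²)
l(-15) - O(Y(Z(4))) = (-5253 + (-15)² - 101/2*(-15)) - (4 - 1*1²) = (-5253 + 225 + 1515/2) - (4 - 1*1) = -8541/2 - (4 - 1) = -8541/2 - 1*3 = -8541/2 - 3 = -8547/2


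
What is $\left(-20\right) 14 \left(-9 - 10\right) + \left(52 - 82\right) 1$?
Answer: $5290$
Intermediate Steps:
$\left(-20\right) 14 \left(-9 - 10\right) + \left(52 - 82\right) 1 = \left(-280\right) \left(-19\right) - 30 = 5320 - 30 = 5290$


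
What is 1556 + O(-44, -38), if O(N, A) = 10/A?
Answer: 29559/19 ≈ 1555.7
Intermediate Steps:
1556 + O(-44, -38) = 1556 + 10/(-38) = 1556 + 10*(-1/38) = 1556 - 5/19 = 29559/19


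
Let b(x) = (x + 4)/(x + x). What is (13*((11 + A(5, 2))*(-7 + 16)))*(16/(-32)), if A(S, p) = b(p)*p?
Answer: -819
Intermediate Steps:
b(x) = (4 + x)/(2*x) (b(x) = (4 + x)/((2*x)) = (4 + x)*(1/(2*x)) = (4 + x)/(2*x))
A(S, p) = 2 + p/2 (A(S, p) = ((4 + p)/(2*p))*p = 2 + p/2)
(13*((11 + A(5, 2))*(-7 + 16)))*(16/(-32)) = (13*((11 + (2 + (1/2)*2))*(-7 + 16)))*(16/(-32)) = (13*((11 + (2 + 1))*9))*(16*(-1/32)) = (13*((11 + 3)*9))*(-1/2) = (13*(14*9))*(-1/2) = (13*126)*(-1/2) = 1638*(-1/2) = -819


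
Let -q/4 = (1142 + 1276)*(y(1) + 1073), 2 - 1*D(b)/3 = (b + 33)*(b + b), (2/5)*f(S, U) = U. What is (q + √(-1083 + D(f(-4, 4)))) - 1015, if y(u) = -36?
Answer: -10030879 + I*√3657 ≈ -1.0031e+7 + 60.473*I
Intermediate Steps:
f(S, U) = 5*U/2
D(b) = 6 - 6*b*(33 + b) (D(b) = 6 - 3*(b + 33)*(b + b) = 6 - 3*(33 + b)*2*b = 6 - 6*b*(33 + b))
q = -10029864 (q = -4*(1142 + 1276)*(-36 + 1073) = -9672*1037 = -4*2507466 = -10029864)
(q + √(-1083 + D(f(-4, 4)))) - 1015 = (-10029864 + √(-1083 + (6 - 495*4 - 6*((5/2)*4)²))) - 1015 = (-10029864 + √(-1083 + (6 - 198*10 - 6*10²))) - 1015 = (-10029864 + √(-1083 + (6 - 1980 - 6*100))) - 1015 = (-10029864 + √(-1083 + (6 - 1980 - 600))) - 1015 = (-10029864 + √(-1083 - 2574)) - 1015 = (-10029864 + √(-3657)) - 1015 = (-10029864 + I*√3657) - 1015 = -10030879 + I*√3657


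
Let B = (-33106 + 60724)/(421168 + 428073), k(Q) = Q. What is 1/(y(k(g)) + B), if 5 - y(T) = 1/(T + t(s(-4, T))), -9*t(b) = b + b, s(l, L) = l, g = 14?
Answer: 113798294/565049113 ≈ 0.20140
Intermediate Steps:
t(b) = -2*b/9 (t(b) = -(b + b)/9 = -2*b/9)
B = 27618/849241 ≈ 0.032521
y(T) = 5 - 1/(8/9 + T) (y(T) = 5 - 1/(T - 2/9*(-4)) = 5 - 1/(T + 8/9) = 5 - 1/(8/9 + T))
1/(y(k(g)) + B) = 1/((31 + 45*14)/(8 + 9*14) + 27618/849241) = 1/((31 + 630)/(8 + 126) + 27618/849241) = 1/(661/134 + 27618/849241) = 1/(565049113/113798294) = 113798294/565049113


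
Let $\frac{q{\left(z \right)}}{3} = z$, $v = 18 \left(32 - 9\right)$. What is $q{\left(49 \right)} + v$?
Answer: $561$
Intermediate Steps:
$v = 414$ ($v = 18 \cdot 23 = 414$)
$q{\left(z \right)} = 3 z$
$q{\left(49 \right)} + v = 3 \cdot 49 + 414 = 147 + 414 = 561$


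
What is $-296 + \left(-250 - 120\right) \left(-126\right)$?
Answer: $46324$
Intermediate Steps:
$-296 + \left(-250 - 120\right) \left(-126\right) = -296 - -46620 = -296 + 46620 = 46324$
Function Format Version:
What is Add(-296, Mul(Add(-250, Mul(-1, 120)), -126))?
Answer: 46324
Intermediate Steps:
Add(-296, Mul(Add(-250, Mul(-1, 120)), -126)) = Add(-296, Mul(Add(-250, -120), -126)) = Add(-296, Mul(-370, -126)) = Add(-296, 46620) = 46324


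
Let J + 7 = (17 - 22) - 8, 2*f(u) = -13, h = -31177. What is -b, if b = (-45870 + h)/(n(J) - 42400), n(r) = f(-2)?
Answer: -154094/84813 ≈ -1.8169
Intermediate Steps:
f(u) = -13/2 (f(u) = (½)*(-13) = -13/2)
J = -20 (J = -7 + ((17 - 22) - 8) = -7 + (-5 - 8) = -7 - 13 = -20)
n(r) = -13/2
b = 154094/84813 (b = (-45870 - 31177)/(-13/2 - 42400) = -77047/(-84813/2) = -77047*(-2/84813) = 154094/84813 ≈ 1.8169)
-b = -1*154094/84813 = -154094/84813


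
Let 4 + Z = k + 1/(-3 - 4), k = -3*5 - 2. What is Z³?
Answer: -3241792/343 ≈ -9451.3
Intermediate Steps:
k = -17 (k = -15 - 2 = -17)
Z = -148/7 (Z = -4 + (-17 + 1/(-3 - 4)) = -4 + (-17 + 1/(-7)) = -4 + (-17 - ⅐) = -4 - 120/7 = -148/7 ≈ -21.143)
Z³ = (-148/7)³ = -3241792/343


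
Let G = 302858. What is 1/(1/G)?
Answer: 302858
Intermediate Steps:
1/(1/G) = 1/(1/302858) = 302858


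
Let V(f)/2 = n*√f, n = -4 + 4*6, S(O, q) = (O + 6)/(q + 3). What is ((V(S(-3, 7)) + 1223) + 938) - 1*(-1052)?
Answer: 3213 + 4*√30 ≈ 3234.9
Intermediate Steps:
S(O, q) = (6 + O)/(3 + q)
n = 20 (n = -4 + 24 = 20)
V(f) = 40*√f (V(f) = 2*(20*√f) = 40*√f)
((V(S(-3, 7)) + 1223) + 938) - 1*(-1052) = ((40*√((6 - 3)/(3 + 7)) + 1223) + 938) - 1*(-1052) = ((40*√(3/10) + 1223) + 938) + 1052 = ((40*(√30/10) + 1223) + 938) + 1052 = ((4*√30 + 1223) + 938) + 1052 = ((1223 + 4*√30) + 938) + 1052 = (2161 + 4*√30) + 1052 = 3213 + 4*√30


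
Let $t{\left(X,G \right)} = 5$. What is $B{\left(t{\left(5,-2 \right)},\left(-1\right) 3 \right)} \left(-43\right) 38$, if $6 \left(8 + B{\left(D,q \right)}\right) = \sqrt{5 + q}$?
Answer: $13072 - \frac{817 \sqrt{2}}{3} \approx 12687.0$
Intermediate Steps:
$B{\left(D,q \right)} = -8 + \frac{\sqrt{5 + q}}{6}$
$B{\left(t{\left(5,-2 \right)},\left(-1\right) 3 \right)} \left(-43\right) 38 = \left(-8 + \frac{\sqrt{5 - 3}}{6}\right) \left(-43\right) 38 = \left(-8 + \frac{\sqrt{2}}{6}\right) \left(-43\right) 38 = \left(344 - \frac{43 \sqrt{2}}{6}\right) 38 = 13072 - \frac{817 \sqrt{2}}{3}$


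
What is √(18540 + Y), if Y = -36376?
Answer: 14*I*√91 ≈ 133.55*I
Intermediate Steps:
√(18540 + Y) = √(18540 - 36376) = √(-17836) = 14*I*√91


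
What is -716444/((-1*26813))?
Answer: 716444/26813 ≈ 26.720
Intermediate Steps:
-716444/((-1*26813)) = -716444/(-26813) = -716444*(-1/26813) = 716444/26813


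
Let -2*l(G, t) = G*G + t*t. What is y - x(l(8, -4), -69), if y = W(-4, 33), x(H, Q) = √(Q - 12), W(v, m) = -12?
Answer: -12 - 9*I ≈ -12.0 - 9.0*I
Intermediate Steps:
l(G, t) = -G²/2 - t²/2 (l(G, t) = -(G*G + t*t)/2 = -(G² + t²)/2 = -G²/2 - t²/2)
x(H, Q) = √(-12 + Q)
y = -12
y - x(l(8, -4), -69) = -12 - √(-12 - 69) = -12 - √(-81) = -12 - 9*I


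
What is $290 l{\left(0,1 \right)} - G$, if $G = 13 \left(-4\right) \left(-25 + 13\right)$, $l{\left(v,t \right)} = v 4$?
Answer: $-624$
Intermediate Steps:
$l{\left(v,t \right)} = 4 v$
$G = 624$ ($G = \left(-52\right) \left(-12\right) = 624$)
$290 l{\left(0,1 \right)} - G = 290 \cdot 4 \cdot 0 - 624 = 290 \cdot 0 - 624 = 0 - 624 = -624$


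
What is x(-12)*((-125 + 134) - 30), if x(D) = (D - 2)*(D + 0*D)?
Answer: -3528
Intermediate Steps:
x(D) = D*(-2 + D) (x(D) = (-2 + D)*(D + 0) = (-2 + D)*D = D*(-2 + D))
x(-12)*((-125 + 134) - 30) = (-12*(-2 - 12))*((-125 + 134) - 30) = (-12*(-14))*(9 - 30) = 168*(-21) = -3528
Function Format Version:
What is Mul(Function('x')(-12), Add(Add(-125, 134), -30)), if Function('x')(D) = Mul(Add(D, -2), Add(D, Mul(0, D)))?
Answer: -3528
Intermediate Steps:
Function('x')(D) = Mul(D, Add(-2, D)) (Function('x')(D) = Mul(Add(-2, D), Add(D, 0)) = Mul(Add(-2, D), D) = Mul(D, Add(-2, D)))
Mul(Function('x')(-12), Add(Add(-125, 134), -30)) = Mul(Mul(-12, Add(-2, -12)), Add(Add(-125, 134), -30)) = Mul(Mul(-12, -14), Add(9, -30)) = Mul(168, -21) = -3528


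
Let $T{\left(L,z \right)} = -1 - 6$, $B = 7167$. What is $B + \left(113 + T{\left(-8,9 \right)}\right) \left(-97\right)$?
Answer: $-3115$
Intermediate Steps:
$T{\left(L,z \right)} = -7$ ($T{\left(L,z \right)} = -1 - 6 = -7$)
$B + \left(113 + T{\left(-8,9 \right)}\right) \left(-97\right) = 7167 + \left(113 - 7\right) \left(-97\right) = 7167 + 106 \left(-97\right) = 7167 - 10282 = -3115$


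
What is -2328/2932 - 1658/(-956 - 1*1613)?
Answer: -279844/1883077 ≈ -0.14861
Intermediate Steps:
-2328/2932 - 1658/(-956 - 1*1613) = -2328*1/2932 - 1658/(-956 - 1613) = -582/733 - 1658/(-2569) = -582/733 - 1658*(-1/2569) = -582/733 + 1658/2569 = -279844/1883077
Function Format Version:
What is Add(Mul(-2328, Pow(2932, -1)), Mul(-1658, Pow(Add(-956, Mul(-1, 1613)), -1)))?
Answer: Rational(-279844, 1883077) ≈ -0.14861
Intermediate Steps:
Add(Mul(-2328, Pow(2932, -1)), Mul(-1658, Pow(Add(-956, Mul(-1, 1613)), -1))) = Add(Mul(-2328, Rational(1, 2932)), Mul(-1658, Pow(Add(-956, -1613), -1))) = Add(Rational(-582, 733), Mul(-1658, Pow(-2569, -1))) = Add(Rational(-582, 733), Mul(-1658, Rational(-1, 2569))) = Add(Rational(-582, 733), Rational(1658, 2569)) = Rational(-279844, 1883077)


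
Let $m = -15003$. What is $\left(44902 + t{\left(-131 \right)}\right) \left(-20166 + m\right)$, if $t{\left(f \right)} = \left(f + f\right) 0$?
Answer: $-1579158438$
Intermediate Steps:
$t{\left(f \right)} = 0$ ($t{\left(f \right)} = 2 f 0 = 0$)
$\left(44902 + t{\left(-131 \right)}\right) \left(-20166 + m\right) = \left(44902 + 0\right) \left(-20166 - 15003\right) = 44902 \left(-35169\right) = -1579158438$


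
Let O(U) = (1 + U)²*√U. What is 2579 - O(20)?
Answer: 2579 - 882*√5 ≈ 606.79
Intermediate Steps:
O(U) = √U*(1 + U)²
2579 - O(20) = 2579 - √20*(1 + 20)² = 2579 - 2*√5*21² = 2579 - 2*√5*441 = 2579 - 882*√5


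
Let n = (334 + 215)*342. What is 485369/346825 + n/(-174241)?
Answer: 19452011579/60431134825 ≈ 0.32189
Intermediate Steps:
n = 187758 (n = 549*342 = 187758)
485369/346825 + n/(-174241) = 485369/346825 + 187758/(-174241) = 485369*(1/346825) + 187758*(-1/174241) = 485369/346825 - 187758/174241 = 19452011579/60431134825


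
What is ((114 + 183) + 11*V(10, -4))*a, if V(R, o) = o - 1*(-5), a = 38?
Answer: 11704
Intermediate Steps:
V(R, o) = 5 + o (V(R, o) = o + 5 = 5 + o)
((114 + 183) + 11*V(10, -4))*a = ((114 + 183) + 11*(5 - 4))*38 = (297 + 11*1)*38 = (297 + 11)*38 = 308*38 = 11704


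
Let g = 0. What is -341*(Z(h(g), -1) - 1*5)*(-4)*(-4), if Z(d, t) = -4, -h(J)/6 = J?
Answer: 49104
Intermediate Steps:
h(J) = -6*J
-341*(Z(h(g), -1) - 1*5)*(-4)*(-4) = -341*(-4 - 1*5)*(-4)*(-4) = -341*(-4 - 5)*(-4)*(-4) = -341*(-9*(-4))*(-4) = -12276*(-4) = -341*(-144) = 49104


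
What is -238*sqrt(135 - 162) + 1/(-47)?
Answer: -1/47 - 714*I*sqrt(3) ≈ -0.021277 - 1236.7*I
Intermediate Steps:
-238*sqrt(135 - 162) + 1/(-47) = -714*I*sqrt(3) - 1/47 = -1/47 - 714*I*sqrt(3)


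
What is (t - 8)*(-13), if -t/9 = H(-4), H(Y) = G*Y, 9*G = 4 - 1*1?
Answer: -52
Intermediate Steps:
G = ⅓ (G = (4 - 1*1)/9 = (4 - 1)/9 = (⅑)*3 = ⅓ ≈ 0.33333)
H(Y) = Y/3
t = 12 (t = -3*(-4) = -9*(-4/3) = 12)
(t - 8)*(-13) = (12 - 8)*(-13) = 4*(-13) = -52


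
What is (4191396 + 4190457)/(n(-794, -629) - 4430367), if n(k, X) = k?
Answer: -8381853/4431161 ≈ -1.8916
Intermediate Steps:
(4191396 + 4190457)/(n(-794, -629) - 4430367) = (4191396 + 4190457)/(-794 - 4430367) = 8381853/(-4431161) = 8381853*(-1/4431161) = -8381853/4431161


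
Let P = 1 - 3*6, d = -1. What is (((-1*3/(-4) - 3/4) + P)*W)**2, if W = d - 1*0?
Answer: 289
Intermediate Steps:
P = -17 (P = 1 - 18 = -17)
W = -1 (W = -1 - 1*0 = -1 + 0 = -1)
(((-1*3/(-4) - 3/4) + P)*W)**2 = (((-1*3/(-4) - 3/4) - 17)*(-1))**2 = (((-3*(-1/4) - 3*1/4) - 17)*(-1))**2 = (((3/4 - 3/4) - 17)*(-1))**2 = ((0 - 17)*(-1))**2 = (-17*(-1))**2 = 17**2 = 289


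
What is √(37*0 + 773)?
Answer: √773 ≈ 27.803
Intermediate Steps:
√(37*0 + 773) = √(0 + 773) = √773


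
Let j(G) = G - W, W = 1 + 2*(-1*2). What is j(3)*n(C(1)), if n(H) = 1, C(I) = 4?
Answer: 6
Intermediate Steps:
W = -3 (W = 1 + 2*(-2) = 1 - 4 = -3)
j(G) = 3 + G (j(G) = G - 1*(-3) = G + 3 = 3 + G)
j(3)*n(C(1)) = (3 + 3)*1 = 6*1 = 6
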